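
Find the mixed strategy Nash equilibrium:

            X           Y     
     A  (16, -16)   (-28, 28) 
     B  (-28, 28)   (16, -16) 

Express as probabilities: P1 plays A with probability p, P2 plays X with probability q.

p = 0.5, q = 0.5

Work:
Find probabilities that make opponent indifferent:
P2 chooses q to make P1 indifferent between A and B
P1 chooses p to make P2 indifferent between X and Y
Mixed NE: P1 plays (A: 0.5, B: 0.5), P2 plays (X: 0.5, Y: 0.5)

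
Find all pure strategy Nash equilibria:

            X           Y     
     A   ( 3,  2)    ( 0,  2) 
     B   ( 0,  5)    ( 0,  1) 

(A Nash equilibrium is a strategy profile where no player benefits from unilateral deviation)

Nash equilibrium: (A, X), (A, Y)

Work:
Best responses:
  P1 vs X: payoffs [3, 0] → best response A (payoff 3)
  P1 vs Y: payoffs [0, 0] → best response A/B (payoff 0)
  P2 vs A: payoffs [2, 2] → best response X/Y (payoff 2)
  P2 vs B: payoffs [5, 1] → best response X (payoff 5)
Mutual best responses: (A,X), (A,Y) → Nash equilibria.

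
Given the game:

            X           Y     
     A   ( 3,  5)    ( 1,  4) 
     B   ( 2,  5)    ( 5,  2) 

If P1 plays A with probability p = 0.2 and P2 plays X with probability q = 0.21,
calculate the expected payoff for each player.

E[P1] = 3.78, E[P2] = 2.946

Work:
E[P1] = p·q·π₁(A,X) + p·(1-q)·π₁(A,Y) + (1-p)·q·π₁(B,X) + (1-p)·(1-q)·π₁(B,Y)
= 0.2·0.21·3 + 0.2·0.79·1 + 0.8·0.21·2 + 0.8·0.79·5
= 3.78

E[P2] = 2.946 (similar calculation)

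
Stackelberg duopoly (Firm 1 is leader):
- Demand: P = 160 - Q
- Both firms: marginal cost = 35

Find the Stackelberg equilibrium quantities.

q₁* (leader) = 62.5, q₂* (follower) = 31.25

Work:
Follower's reaction: q₂ = (a - c - q₁)/2
Leader substitutes: π₁ = q₁·(a - q₁ - (a-c-q₁)/2 - c)
FOC: q₁* = (160 - 35)/2 = 62.50
Then: q₂* = (160 - 35 - 62.5)/2 = 31.25
Leader has first-mover advantage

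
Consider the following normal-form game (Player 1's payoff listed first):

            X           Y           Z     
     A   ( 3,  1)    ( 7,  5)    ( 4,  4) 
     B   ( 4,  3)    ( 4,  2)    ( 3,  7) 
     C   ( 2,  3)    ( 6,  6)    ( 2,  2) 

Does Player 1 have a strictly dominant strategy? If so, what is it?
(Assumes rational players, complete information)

No strictly dominant strategy exists for Player 1

Work:
A strategy strictly dominates another if it gives a strictly higher payoff against every opponent action. Compare each pair of P1's strategies column-by-column:
  A vs B: [3 vs 4, 7 vs 4, 4 vs 3] → A does not strictly dominate B (column X: 3 ≤ 4)
  A vs C: [3 vs 2, 7 vs 6, 4 vs 2] → A strictly dominates C
  B vs A: [4 vs 3, 4 vs 7, 3 vs 4] → B does not strictly dominate A (column Y: 4 ≤ 7)
  B vs C: [4 vs 2, 4 vs 6, 3 vs 2] → B does not strictly dominate C (column Y: 4 ≤ 6)
  C vs A: [2 vs 3, 6 vs 7, 2 vs 4] → C does not strictly dominate A (column X: 2 ≤ 3)
  C vs B: [2 vs 4, 6 vs 4, 2 vs 3] → C does not strictly dominate B (column X: 2 ≤ 4)
No single strategy strictly dominates all others → no strictly dominant strategy.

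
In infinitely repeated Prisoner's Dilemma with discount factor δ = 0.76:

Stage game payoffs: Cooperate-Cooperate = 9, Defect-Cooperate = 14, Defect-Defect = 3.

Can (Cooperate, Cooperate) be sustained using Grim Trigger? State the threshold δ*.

δ* = 0.4545; since δ = 0.76 ≥ 0.4545, cooperation can be sustained

Work:
For Grim Trigger:
Cooperate forever: 9/(1-δ)
Defect then punished: 14 + 3·δ/(1-δ)
Need: 9/(1-δ) ≥ 14 + 3·δ/(1-δ)
Solving: δ ≥ (T-R)/(T-P) = (14-9)/(14-3) = 0.4545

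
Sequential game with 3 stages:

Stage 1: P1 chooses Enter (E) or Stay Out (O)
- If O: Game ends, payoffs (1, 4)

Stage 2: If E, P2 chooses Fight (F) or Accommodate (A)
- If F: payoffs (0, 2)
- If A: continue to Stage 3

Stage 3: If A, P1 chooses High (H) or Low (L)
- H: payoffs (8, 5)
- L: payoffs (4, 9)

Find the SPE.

SPE: (E, A, H); Outcome (8, 5)

Work:
Stage 3: P1 chooses H (8 vs 4)
Stage 2: P2: F->2, A->5 (anticipating H). Choose A
Stage 1: P1: O->1, E->8 (anticipating A, H). Choose E
SPE path: E -> A -> H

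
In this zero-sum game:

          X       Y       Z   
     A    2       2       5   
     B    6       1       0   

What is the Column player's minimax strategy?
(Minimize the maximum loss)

Column should play Y, value = 2

Work:
Column player minimizes Row's maximum payoff:
Column X: max payoff to Row = 6
Column Y: max payoff to Row = 2
Column Z: max payoff to Row = 5
Minimum is 2, achieved by column Y.
Minimax strategy: Y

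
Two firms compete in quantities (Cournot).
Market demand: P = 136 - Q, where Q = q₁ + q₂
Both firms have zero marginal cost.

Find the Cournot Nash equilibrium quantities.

q₁* = q₂* = 45.33; P* = 45.33

Work:
Profit: π_i = P·q_i = (a - q_i - q_j)·q_i
FOC: ∂π_i/∂q_i = a - 2q_i - q_j = 0
Reaction function: q_i = (136 - q_j)/2
Symmetry: q* = 136/3 = 45.33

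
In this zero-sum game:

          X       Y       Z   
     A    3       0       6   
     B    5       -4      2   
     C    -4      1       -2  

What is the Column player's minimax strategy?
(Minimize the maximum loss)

Column should play Y, value = 1

Work:
Column player minimizes Row's maximum payoff:
Column X: max payoff to Row = 5
Column Y: max payoff to Row = 1
Column Z: max payoff to Row = 6
Minimum is 1, achieved by column Y.
Minimax strategy: Y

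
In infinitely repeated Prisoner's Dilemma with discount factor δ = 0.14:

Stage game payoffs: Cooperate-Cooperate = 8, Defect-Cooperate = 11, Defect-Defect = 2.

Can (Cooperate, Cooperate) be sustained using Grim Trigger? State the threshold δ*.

δ* = 0.3333; since δ = 0.14 < 0.3333, cooperation cannot be sustained

Work:
For Grim Trigger:
Cooperate forever: 8/(1-δ)
Defect then punished: 11 + 2·δ/(1-δ)
Need: 8/(1-δ) ≥ 11 + 2·δ/(1-δ)
Solving: δ ≥ (T-R)/(T-P) = (11-8)/(11-2) = 0.3333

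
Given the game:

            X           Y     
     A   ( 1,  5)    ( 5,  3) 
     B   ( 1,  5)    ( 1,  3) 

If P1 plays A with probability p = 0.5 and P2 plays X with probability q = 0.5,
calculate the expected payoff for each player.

E[P1] = 2.0, E[P2] = 4.0

Work:
E[P1] = p·q·π₁(A,X) + p·(1-q)·π₁(A,Y) + (1-p)·q·π₁(B,X) + (1-p)·(1-q)·π₁(B,Y)
= 0.5·0.5·1 + 0.5·0.5·5 + 0.5·0.5·1 + 0.5·0.5·1
= 2.0

E[P2] = 4.0 (similar calculation)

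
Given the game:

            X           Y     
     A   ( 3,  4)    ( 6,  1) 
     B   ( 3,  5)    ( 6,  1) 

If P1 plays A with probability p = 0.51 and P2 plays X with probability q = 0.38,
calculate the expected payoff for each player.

E[P1] = 4.86, E[P2] = 2.3262

Work:
E[P1] = p·q·π₁(A,X) + p·(1-q)·π₁(A,Y) + (1-p)·q·π₁(B,X) + (1-p)·(1-q)·π₁(B,Y)
= 0.51·0.38·3 + 0.51·0.62·6 + 0.49·0.38·3 + 0.49·0.62·6
= 4.86

E[P2] = 2.3262 (similar calculation)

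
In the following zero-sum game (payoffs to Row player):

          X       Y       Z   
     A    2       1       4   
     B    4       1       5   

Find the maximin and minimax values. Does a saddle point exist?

Maximin = 1, Minimax = 1, Saddle: True

Work:
Row minimums: [1, 1] → maximin = 1
Column maximums: [4, 1, 5] → minimax = 1
Saddle point exists! Game value = 1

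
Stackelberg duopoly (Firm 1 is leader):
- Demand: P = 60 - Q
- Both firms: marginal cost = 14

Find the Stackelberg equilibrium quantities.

q₁* (leader) = 23.0, q₂* (follower) = 11.5

Work:
Follower's reaction: q₂ = (a - c - q₁)/2
Leader substitutes: π₁ = q₁·(a - q₁ - (a-c-q₁)/2 - c)
FOC: q₁* = (60 - 14)/2 = 23.00
Then: q₂* = (60 - 14 - 23.0)/2 = 11.50
Leader has first-mover advantage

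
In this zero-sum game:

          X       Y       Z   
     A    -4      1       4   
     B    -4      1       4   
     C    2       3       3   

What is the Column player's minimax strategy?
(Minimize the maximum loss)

Column should play X, value = 2

Work:
Column player minimizes Row's maximum payoff:
Column X: max payoff to Row = 2
Column Y: max payoff to Row = 3
Column Z: max payoff to Row = 4
Minimum is 2, achieved by column X.
Minimax strategy: X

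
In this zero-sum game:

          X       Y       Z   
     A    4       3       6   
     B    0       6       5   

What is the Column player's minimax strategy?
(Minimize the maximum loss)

Column should play X, value = 4

Work:
Column player minimizes Row's maximum payoff:
Column X: max payoff to Row = 4
Column Y: max payoff to Row = 6
Column Z: max payoff to Row = 6
Minimum is 4, achieved by column X.
Minimax strategy: X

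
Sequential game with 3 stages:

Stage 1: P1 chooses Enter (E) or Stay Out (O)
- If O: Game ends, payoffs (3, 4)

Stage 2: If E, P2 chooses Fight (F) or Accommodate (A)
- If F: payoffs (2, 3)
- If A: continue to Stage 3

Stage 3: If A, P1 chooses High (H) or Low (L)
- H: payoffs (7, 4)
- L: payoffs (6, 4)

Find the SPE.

SPE: (E, A, H); Outcome (7, 4)

Work:
Stage 3: P1 chooses H (7 vs 6)
Stage 2: P2: F->3, A->4 (anticipating H). Choose A
Stage 1: P1: O->3, E->7 (anticipating A, H). Choose E
SPE path: E -> A -> H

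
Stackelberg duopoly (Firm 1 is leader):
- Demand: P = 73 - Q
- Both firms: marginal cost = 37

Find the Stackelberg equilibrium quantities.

q₁* (leader) = 18.0, q₂* (follower) = 9.0

Work:
Follower's reaction: q₂ = (a - c - q₁)/2
Leader substitutes: π₁ = q₁·(a - q₁ - (a-c-q₁)/2 - c)
FOC: q₁* = (73 - 37)/2 = 18.00
Then: q₂* = (73 - 37 - 18.0)/2 = 9.00
Leader has first-mover advantage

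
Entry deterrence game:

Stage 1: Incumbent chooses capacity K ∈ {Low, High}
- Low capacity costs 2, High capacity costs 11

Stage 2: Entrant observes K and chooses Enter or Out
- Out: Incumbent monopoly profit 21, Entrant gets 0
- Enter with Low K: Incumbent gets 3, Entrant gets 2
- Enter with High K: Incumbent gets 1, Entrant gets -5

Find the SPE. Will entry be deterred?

SPE: (High, Enter|Low, Out|High); Entry deterred. Incumbent net profit = 10

Work:
After Low K: Entrant enters (2 > 0)
After High K: Entrant stays out (-5 < 0)
Incumbent: Low → 3−2=1, High → 21−11=10
Incumbent chooses High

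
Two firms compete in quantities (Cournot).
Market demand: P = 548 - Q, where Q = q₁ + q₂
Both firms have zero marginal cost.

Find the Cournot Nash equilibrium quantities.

q₁* = q₂* = 182.67; P* = 182.67

Work:
Profit: π_i = P·q_i = (a - q_i - q_j)·q_i
FOC: ∂π_i/∂q_i = a - 2q_i - q_j = 0
Reaction function: q_i = (548 - q_j)/2
Symmetry: q* = 548/3 = 182.67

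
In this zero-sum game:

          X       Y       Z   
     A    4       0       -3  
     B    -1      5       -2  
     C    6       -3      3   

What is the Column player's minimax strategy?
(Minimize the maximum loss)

Column should play Z, value = 3

Work:
Column player minimizes Row's maximum payoff:
Column X: max payoff to Row = 6
Column Y: max payoff to Row = 5
Column Z: max payoff to Row = 3
Minimum is 3, achieved by column Z.
Minimax strategy: Z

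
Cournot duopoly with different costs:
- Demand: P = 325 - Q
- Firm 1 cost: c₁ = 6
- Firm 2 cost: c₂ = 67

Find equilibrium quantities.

q₁* = 126.67, q₂* = 65.67

Work:
Reaction: q₁ = (325 - 6 - q₂)/2
Reaction: q₂ = (325 - 67 - q₁)/2
Solve simultaneously:
q₁* = (325 - 2×6 + 67)/3 = 126.67
q₂* = (325 - 2×67 + 6)/3 = 65.67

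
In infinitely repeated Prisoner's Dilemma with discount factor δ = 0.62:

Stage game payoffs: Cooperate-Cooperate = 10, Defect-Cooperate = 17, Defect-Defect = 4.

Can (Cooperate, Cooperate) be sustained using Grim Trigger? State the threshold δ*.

δ* = 0.5385; since δ = 0.62 ≥ 0.5385, cooperation can be sustained

Work:
For Grim Trigger:
Cooperate forever: 10/(1-δ)
Defect then punished: 17 + 4·δ/(1-δ)
Need: 10/(1-δ) ≥ 17 + 4·δ/(1-δ)
Solving: δ ≥ (T-R)/(T-P) = (17-10)/(17-4) = 0.5385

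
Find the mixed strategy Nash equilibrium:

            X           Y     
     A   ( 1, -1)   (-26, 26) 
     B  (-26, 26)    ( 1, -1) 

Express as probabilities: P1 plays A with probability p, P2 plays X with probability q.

p = 0.5, q = 0.5

Work:
Find probabilities that make opponent indifferent:
P2 chooses q to make P1 indifferent between A and B
P1 chooses p to make P2 indifferent between X and Y
Mixed NE: P1 plays (A: 0.5, B: 0.5), P2 plays (X: 0.5, Y: 0.5)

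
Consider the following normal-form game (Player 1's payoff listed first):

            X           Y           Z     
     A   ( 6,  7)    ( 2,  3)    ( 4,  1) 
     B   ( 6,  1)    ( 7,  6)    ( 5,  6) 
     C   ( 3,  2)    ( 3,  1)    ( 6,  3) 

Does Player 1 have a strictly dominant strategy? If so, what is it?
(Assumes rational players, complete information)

No strictly dominant strategy exists for Player 1

Work:
A strategy strictly dominates another if it gives a strictly higher payoff against every opponent action. Compare each pair of P1's strategies column-by-column:
  A vs B: [6 vs 6, 2 vs 7, 4 vs 5] → A does not strictly dominate B (column X: 6 ≤ 6)
  A vs C: [6 vs 3, 2 vs 3, 4 vs 6] → A does not strictly dominate C (column Y: 2 ≤ 3)
  B vs A: [6 vs 6, 7 vs 2, 5 vs 4] → B does not strictly dominate A (column X: 6 ≤ 6)
  B vs C: [6 vs 3, 7 vs 3, 5 vs 6] → B does not strictly dominate C (column Z: 5 ≤ 6)
  C vs A: [3 vs 6, 3 vs 2, 6 vs 4] → C does not strictly dominate A (column X: 3 ≤ 6)
  C vs B: [3 vs 6, 3 vs 7, 6 vs 5] → C does not strictly dominate B (column X: 3 ≤ 6)
No single strategy strictly dominates all others → no strictly dominant strategy.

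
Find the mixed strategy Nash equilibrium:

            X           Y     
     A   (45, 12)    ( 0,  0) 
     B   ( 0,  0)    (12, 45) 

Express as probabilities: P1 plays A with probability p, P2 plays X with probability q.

p = 0.7895, q = 0.2105

Work:
Find probabilities that make opponent indifferent:
P2 chooses q to make P1 indifferent between A and B
P1 chooses p to make P2 indifferent between X and Y
Mixed NE: P1 plays (A: 0.7895, B: 0.2105), P2 plays (X: 0.2105, Y: 0.7895)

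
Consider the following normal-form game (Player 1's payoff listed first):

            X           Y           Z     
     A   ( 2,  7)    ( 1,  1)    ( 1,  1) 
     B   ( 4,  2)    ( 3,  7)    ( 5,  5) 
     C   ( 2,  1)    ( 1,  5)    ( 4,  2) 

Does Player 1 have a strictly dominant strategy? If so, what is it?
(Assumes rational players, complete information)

Yes, Player 1's strictly dominant strategy is B

Work:
A strategy strictly dominates another if it gives a strictly higher payoff against every opponent action. Compare each pair of P1's strategies column-by-column:
  A vs B: [2 vs 4, 1 vs 3, 1 vs 5] → A does not strictly dominate B (column X: 2 ≤ 4)
  A vs C: [2 vs 2, 1 vs 1, 1 vs 4] → A does not strictly dominate C (column X: 2 ≤ 2)
  B vs A: [4 vs 2, 3 vs 1, 5 vs 1] → B strictly dominates A
  B vs C: [4 vs 2, 3 vs 1, 5 vs 4] → B strictly dominates C
  C vs A: [2 vs 2, 1 vs 1, 4 vs 1] → C does not strictly dominate A (column X: 2 ≤ 2)
  C vs B: [2 vs 4, 1 vs 3, 4 vs 5] → C does not strictly dominate B (column X: 2 ≤ 4)
B strictly dominates every other strategy → strictly dominant.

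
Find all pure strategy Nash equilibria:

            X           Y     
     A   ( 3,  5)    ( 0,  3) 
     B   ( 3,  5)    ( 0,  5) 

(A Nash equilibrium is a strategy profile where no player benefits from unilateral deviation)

Nash equilibrium: (A, X), (B, X), (B, Y)

Work:
Best responses:
  P1 vs X: payoffs [3, 3] → best response A/B (payoff 3)
  P1 vs Y: payoffs [0, 0] → best response A/B (payoff 0)
  P2 vs A: payoffs [5, 3] → best response X (payoff 5)
  P2 vs B: payoffs [5, 5] → best response X/Y (payoff 5)
Mutual best responses: (A,X), (B,X), (B,Y) → Nash equilibria.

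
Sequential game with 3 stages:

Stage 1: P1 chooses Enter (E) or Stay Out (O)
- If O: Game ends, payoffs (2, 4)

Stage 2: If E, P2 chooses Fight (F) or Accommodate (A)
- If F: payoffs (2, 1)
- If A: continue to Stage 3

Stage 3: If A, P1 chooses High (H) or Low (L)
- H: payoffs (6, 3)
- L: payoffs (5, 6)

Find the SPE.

SPE: (E, A, H); Outcome (6, 3)

Work:
Stage 3: P1 chooses H (6 vs 5)
Stage 2: P2: F->1, A->3 (anticipating H). Choose A
Stage 1: P1: O->2, E->6 (anticipating A, H). Choose E
SPE path: E -> A -> H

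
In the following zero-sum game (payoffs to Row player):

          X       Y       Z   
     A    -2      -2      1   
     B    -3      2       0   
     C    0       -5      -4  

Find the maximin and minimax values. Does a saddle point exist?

Maximin = -2, Minimax = 0, Saddle: False

Work:
Row minimums: [-2, -3, -5] → maximin = -2
Column maximums: [0, 2, 1] → minimax = 0
No saddle point (maximin ≠ minimax). Mixed strategy needed.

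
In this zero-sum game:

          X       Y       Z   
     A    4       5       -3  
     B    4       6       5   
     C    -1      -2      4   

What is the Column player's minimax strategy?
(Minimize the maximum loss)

Column should play X, value = 4

Work:
Column player minimizes Row's maximum payoff:
Column X: max payoff to Row = 4
Column Y: max payoff to Row = 6
Column Z: max payoff to Row = 5
Minimum is 4, achieved by column X.
Minimax strategy: X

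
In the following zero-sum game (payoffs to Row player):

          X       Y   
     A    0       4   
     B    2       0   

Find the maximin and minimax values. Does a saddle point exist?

Maximin = 0, Minimax = 2, Saddle: False

Work:
Row minimums: [0, 0] → maximin = 0
Column maximums: [2, 4] → minimax = 2
No saddle point (maximin ≠ minimax). Mixed strategy needed.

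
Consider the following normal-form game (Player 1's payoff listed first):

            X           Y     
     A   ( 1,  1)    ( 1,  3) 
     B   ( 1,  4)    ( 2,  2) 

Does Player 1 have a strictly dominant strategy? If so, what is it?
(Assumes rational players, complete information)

No strictly dominant strategy exists for Player 1

Work:
A strategy strictly dominates another if it gives a strictly higher payoff against every opponent action. Compare each pair of P1's strategies column-by-column:
  A vs B: [1 vs 1, 1 vs 2] → A does not strictly dominate B (column X: 1 ≤ 1)
  B vs A: [1 vs 1, 2 vs 1] → B does not strictly dominate A (column X: 1 ≤ 1)
No single strategy strictly dominates all others → no strictly dominant strategy.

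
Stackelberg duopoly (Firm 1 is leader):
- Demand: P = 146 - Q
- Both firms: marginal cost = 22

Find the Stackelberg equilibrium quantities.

q₁* (leader) = 62.0, q₂* (follower) = 31.0

Work:
Follower's reaction: q₂ = (a - c - q₁)/2
Leader substitutes: π₁ = q₁·(a - q₁ - (a-c-q₁)/2 - c)
FOC: q₁* = (146 - 22)/2 = 62.00
Then: q₂* = (146 - 22 - 62.0)/2 = 31.00
Leader has first-mover advantage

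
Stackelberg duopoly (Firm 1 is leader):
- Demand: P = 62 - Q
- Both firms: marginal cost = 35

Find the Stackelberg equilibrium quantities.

q₁* (leader) = 13.5, q₂* (follower) = 6.75

Work:
Follower's reaction: q₂ = (a - c - q₁)/2
Leader substitutes: π₁ = q₁·(a - q₁ - (a-c-q₁)/2 - c)
FOC: q₁* = (62 - 35)/2 = 13.50
Then: q₂* = (62 - 35 - 13.5)/2 = 6.75
Leader has first-mover advantage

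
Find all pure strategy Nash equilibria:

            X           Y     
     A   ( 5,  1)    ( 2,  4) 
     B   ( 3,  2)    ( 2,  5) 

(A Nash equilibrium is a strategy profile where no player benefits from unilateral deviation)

Nash equilibrium: (A, Y), (B, Y)

Work:
Best responses:
  P1 vs X: payoffs [5, 3] → best response A (payoff 5)
  P1 vs Y: payoffs [2, 2] → best response A/B (payoff 2)
  P2 vs A: payoffs [1, 4] → best response Y (payoff 4)
  P2 vs B: payoffs [2, 5] → best response Y (payoff 5)
Mutual best responses: (A,Y), (B,Y) → Nash equilibria.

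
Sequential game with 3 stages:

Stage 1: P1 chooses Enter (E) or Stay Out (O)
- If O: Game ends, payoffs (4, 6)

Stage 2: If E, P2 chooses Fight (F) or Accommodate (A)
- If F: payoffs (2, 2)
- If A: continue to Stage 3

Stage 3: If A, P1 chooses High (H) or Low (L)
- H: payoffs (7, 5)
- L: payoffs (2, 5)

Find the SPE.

SPE: (E, A, H); Outcome (7, 5)

Work:
Stage 3: P1 chooses H (7 vs 2)
Stage 2: P2: F->2, A->5 (anticipating H). Choose A
Stage 1: P1: O->4, E->7 (anticipating A, H). Choose E
SPE path: E -> A -> H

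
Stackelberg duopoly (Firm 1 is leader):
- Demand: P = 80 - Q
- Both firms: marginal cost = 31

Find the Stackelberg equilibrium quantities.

q₁* (leader) = 24.5, q₂* (follower) = 12.25

Work:
Follower's reaction: q₂ = (a - c - q₁)/2
Leader substitutes: π₁ = q₁·(a - q₁ - (a-c-q₁)/2 - c)
FOC: q₁* = (80 - 31)/2 = 24.50
Then: q₂* = (80 - 31 - 24.5)/2 = 12.25
Leader has first-mover advantage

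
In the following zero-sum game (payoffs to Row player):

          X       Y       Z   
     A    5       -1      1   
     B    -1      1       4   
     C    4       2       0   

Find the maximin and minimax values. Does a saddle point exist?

Maximin = 0, Minimax = 2, Saddle: False

Work:
Row minimums: [-1, -1, 0] → maximin = 0
Column maximums: [5, 2, 4] → minimax = 2
No saddle point (maximin ≠ minimax). Mixed strategy needed.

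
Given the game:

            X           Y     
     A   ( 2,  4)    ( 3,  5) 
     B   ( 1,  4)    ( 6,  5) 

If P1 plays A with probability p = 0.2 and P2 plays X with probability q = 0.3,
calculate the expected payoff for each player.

E[P1] = 4.14, E[P2] = 4.7

Work:
E[P1] = p·q·π₁(A,X) + p·(1-q)·π₁(A,Y) + (1-p)·q·π₁(B,X) + (1-p)·(1-q)·π₁(B,Y)
= 0.2·0.3·2 + 0.2·0.7·3 + 0.8·0.3·1 + 0.8·0.7·6
= 4.14

E[P2] = 4.7 (similar calculation)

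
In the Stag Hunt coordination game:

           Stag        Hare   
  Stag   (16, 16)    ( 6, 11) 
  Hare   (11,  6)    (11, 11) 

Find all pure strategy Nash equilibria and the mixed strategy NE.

Pure NE: (Stag, Stag) and (Hare, Hare); Mixed NE: p = 0.5, q = 0.5

Work:
Check pure NE:
(Stag, Stag): (16, 16) - no unilateral deviation beneficial
(Hare, Hare): (11, 11) - no unilateral deviation beneficial
Mixed NE: P1 plays Stag with p = 0.5, P2 plays Stag with q = 0.5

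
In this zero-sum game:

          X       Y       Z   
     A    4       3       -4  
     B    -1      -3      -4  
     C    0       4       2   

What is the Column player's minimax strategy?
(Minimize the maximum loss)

Column should play Z, value = 2

Work:
Column player minimizes Row's maximum payoff:
Column X: max payoff to Row = 4
Column Y: max payoff to Row = 4
Column Z: max payoff to Row = 2
Minimum is 2, achieved by column Z.
Minimax strategy: Z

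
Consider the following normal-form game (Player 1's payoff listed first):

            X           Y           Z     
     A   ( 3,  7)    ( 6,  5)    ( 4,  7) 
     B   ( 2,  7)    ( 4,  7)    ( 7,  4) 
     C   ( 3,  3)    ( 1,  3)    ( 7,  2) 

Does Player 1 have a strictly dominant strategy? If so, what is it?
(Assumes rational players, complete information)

No strictly dominant strategy exists for Player 1

Work:
A strategy strictly dominates another if it gives a strictly higher payoff against every opponent action. Compare each pair of P1's strategies column-by-column:
  A vs B: [3 vs 2, 6 vs 4, 4 vs 7] → A does not strictly dominate B (column Z: 4 ≤ 7)
  A vs C: [3 vs 3, 6 vs 1, 4 vs 7] → A does not strictly dominate C (column X: 3 ≤ 3)
  B vs A: [2 vs 3, 4 vs 6, 7 vs 4] → B does not strictly dominate A (column X: 2 ≤ 3)
  B vs C: [2 vs 3, 4 vs 1, 7 vs 7] → B does not strictly dominate C (column X: 2 ≤ 3)
  C vs A: [3 vs 3, 1 vs 6, 7 vs 4] → C does not strictly dominate A (column X: 3 ≤ 3)
  C vs B: [3 vs 2, 1 vs 4, 7 vs 7] → C does not strictly dominate B (column Y: 1 ≤ 4)
No single strategy strictly dominates all others → no strictly dominant strategy.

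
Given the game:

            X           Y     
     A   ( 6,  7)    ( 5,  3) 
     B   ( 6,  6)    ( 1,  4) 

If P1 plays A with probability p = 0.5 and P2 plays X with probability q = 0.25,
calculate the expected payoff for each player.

E[P1] = 3.75, E[P2] = 4.25

Work:
E[P1] = p·q·π₁(A,X) + p·(1-q)·π₁(A,Y) + (1-p)·q·π₁(B,X) + (1-p)·(1-q)·π₁(B,Y)
= 0.5·0.25·6 + 0.5·0.75·5 + 0.5·0.25·6 + 0.5·0.75·1
= 3.75

E[P2] = 4.25 (similar calculation)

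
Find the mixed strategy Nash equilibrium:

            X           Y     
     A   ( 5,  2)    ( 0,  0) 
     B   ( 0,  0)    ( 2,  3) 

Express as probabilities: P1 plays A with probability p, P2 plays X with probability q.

p = 0.6, q = 0.2857

Work:
Find probabilities that make opponent indifferent:
P2 chooses q to make P1 indifferent between A and B
P1 chooses p to make P2 indifferent between X and Y
Mixed NE: P1 plays (A: 0.6, B: 0.4), P2 plays (X: 0.2857, Y: 0.7143)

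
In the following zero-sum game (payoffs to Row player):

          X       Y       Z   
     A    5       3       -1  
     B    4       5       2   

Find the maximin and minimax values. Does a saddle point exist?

Maximin = 2, Minimax = 2, Saddle: True

Work:
Row minimums: [-1, 2] → maximin = 2
Column maximums: [5, 5, 2] → minimax = 2
Saddle point exists! Game value = 2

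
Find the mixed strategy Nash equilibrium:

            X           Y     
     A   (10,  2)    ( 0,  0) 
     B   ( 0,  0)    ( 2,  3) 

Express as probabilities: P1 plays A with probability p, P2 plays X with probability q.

p = 0.6, q = 0.1667

Work:
Find probabilities that make opponent indifferent:
P2 chooses q to make P1 indifferent between A and B
P1 chooses p to make P2 indifferent between X and Y
Mixed NE: P1 plays (A: 0.6, B: 0.4), P2 plays (X: 0.1667, Y: 0.8333)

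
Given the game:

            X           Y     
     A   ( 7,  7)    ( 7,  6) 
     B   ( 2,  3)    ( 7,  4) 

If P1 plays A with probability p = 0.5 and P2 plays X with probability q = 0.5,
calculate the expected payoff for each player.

E[P1] = 5.75, E[P2] = 5.0

Work:
E[P1] = p·q·π₁(A,X) + p·(1-q)·π₁(A,Y) + (1-p)·q·π₁(B,X) + (1-p)·(1-q)·π₁(B,Y)
= 0.5·0.5·7 + 0.5·0.5·7 + 0.5·0.5·2 + 0.5·0.5·7
= 5.75

E[P2] = 5.0 (similar calculation)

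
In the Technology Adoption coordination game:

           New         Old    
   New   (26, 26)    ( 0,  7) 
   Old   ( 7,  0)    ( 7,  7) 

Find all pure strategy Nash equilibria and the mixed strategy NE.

Pure NE: (New, New) and (Old, Old); Mixed NE: p = 0.2692, q = 0.2692

Work:
Check pure NE:
(New, New): (26, 26) - no unilateral deviation beneficial
(Old, Old): (7, 7) - no unilateral deviation beneficial
Mixed NE: P1 plays New with p = 0.2692, P2 plays New with q = 0.2692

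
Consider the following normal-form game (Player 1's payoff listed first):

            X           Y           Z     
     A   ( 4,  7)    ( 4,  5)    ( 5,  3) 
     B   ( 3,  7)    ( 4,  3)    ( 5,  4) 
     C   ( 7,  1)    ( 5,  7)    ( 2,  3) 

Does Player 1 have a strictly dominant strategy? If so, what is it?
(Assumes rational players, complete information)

No strictly dominant strategy exists for Player 1

Work:
A strategy strictly dominates another if it gives a strictly higher payoff against every opponent action. Compare each pair of P1's strategies column-by-column:
  A vs B: [4 vs 3, 4 vs 4, 5 vs 5] → A does not strictly dominate B (column Y: 4 ≤ 4)
  A vs C: [4 vs 7, 4 vs 5, 5 vs 2] → A does not strictly dominate C (column X: 4 ≤ 7)
  B vs A: [3 vs 4, 4 vs 4, 5 vs 5] → B does not strictly dominate A (column X: 3 ≤ 4)
  B vs C: [3 vs 7, 4 vs 5, 5 vs 2] → B does not strictly dominate C (column X: 3 ≤ 7)
  C vs A: [7 vs 4, 5 vs 4, 2 vs 5] → C does not strictly dominate A (column Z: 2 ≤ 5)
  C vs B: [7 vs 3, 5 vs 4, 2 vs 5] → C does not strictly dominate B (column Z: 2 ≤ 5)
No single strategy strictly dominates all others → no strictly dominant strategy.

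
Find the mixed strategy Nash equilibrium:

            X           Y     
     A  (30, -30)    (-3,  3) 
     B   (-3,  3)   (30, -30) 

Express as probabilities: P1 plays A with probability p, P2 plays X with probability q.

p = 0.5, q = 0.5

Work:
Find probabilities that make opponent indifferent:
P2 chooses q to make P1 indifferent between A and B
P1 chooses p to make P2 indifferent between X and Y
Mixed NE: P1 plays (A: 0.5, B: 0.5), P2 plays (X: 0.5, Y: 0.5)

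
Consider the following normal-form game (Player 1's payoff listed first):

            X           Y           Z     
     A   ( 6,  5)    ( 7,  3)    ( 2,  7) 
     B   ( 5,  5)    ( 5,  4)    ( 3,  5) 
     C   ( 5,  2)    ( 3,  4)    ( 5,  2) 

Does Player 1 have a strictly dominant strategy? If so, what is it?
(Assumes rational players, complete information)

No strictly dominant strategy exists for Player 1

Work:
A strategy strictly dominates another if it gives a strictly higher payoff against every opponent action. Compare each pair of P1's strategies column-by-column:
  A vs B: [6 vs 5, 7 vs 5, 2 vs 3] → A does not strictly dominate B (column Z: 2 ≤ 3)
  A vs C: [6 vs 5, 7 vs 3, 2 vs 5] → A does not strictly dominate C (column Z: 2 ≤ 5)
  B vs A: [5 vs 6, 5 vs 7, 3 vs 2] → B does not strictly dominate A (column X: 5 ≤ 6)
  B vs C: [5 vs 5, 5 vs 3, 3 vs 5] → B does not strictly dominate C (column X: 5 ≤ 5)
  C vs A: [5 vs 6, 3 vs 7, 5 vs 2] → C does not strictly dominate A (column X: 5 ≤ 6)
  C vs B: [5 vs 5, 3 vs 5, 5 vs 3] → C does not strictly dominate B (column X: 5 ≤ 5)
No single strategy strictly dominates all others → no strictly dominant strategy.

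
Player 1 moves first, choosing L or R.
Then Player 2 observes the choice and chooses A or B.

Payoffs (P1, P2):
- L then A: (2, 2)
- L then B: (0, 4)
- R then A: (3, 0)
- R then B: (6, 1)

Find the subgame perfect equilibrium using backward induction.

P1 plays R, P2 plays B after L and B after R; Payoff (6, 1)

Work:
Backward induction:
After L: P2 chooses B → P1 gets 0
After R: P2 chooses B → P1 gets 6
P1 chooses R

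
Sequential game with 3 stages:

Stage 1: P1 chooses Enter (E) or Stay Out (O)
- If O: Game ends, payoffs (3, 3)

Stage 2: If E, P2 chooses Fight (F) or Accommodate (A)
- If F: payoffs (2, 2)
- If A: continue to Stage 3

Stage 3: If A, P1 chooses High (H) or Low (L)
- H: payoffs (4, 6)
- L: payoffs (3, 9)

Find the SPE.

SPE: (E, A, H); Outcome (4, 6)

Work:
Stage 3: P1 chooses H (4 vs 3)
Stage 2: P2: F->2, A->6 (anticipating H). Choose A
Stage 1: P1: O->3, E->4 (anticipating A, H). Choose E
SPE path: E -> A -> H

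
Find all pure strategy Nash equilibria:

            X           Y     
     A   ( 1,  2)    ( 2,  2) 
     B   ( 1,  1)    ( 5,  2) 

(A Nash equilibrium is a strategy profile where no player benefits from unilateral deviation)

Nash equilibrium: (A, X), (B, Y)

Work:
Best responses:
  P1 vs X: payoffs [1, 1] → best response A/B (payoff 1)
  P1 vs Y: payoffs [2, 5] → best response B (payoff 5)
  P2 vs A: payoffs [2, 2] → best response X/Y (payoff 2)
  P2 vs B: payoffs [1, 2] → best response Y (payoff 2)
Mutual best responses: (A,X), (B,Y) → Nash equilibria.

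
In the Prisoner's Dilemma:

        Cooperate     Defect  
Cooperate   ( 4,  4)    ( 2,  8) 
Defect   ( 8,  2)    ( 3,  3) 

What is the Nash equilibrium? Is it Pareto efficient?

(Defect, Defect) is NE; not Pareto efficient

Work:
Defect dominates Cooperate for both players:
If P2 cooperates: Defect (8) > Cooperate (4)
If P2 defects: Defect (3) > Cooperate (2)
NE: (Defect, Defect) with payoff (3, 3)
But (Cooperate, Cooperate) = (4, 4) Pareto dominates (3, 3)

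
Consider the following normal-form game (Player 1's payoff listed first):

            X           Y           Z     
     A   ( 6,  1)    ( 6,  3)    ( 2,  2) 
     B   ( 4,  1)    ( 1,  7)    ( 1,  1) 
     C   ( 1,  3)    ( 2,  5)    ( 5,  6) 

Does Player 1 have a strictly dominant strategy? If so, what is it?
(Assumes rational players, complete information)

No strictly dominant strategy exists for Player 1

Work:
A strategy strictly dominates another if it gives a strictly higher payoff against every opponent action. Compare each pair of P1's strategies column-by-column:
  A vs B: [6 vs 4, 6 vs 1, 2 vs 1] → A strictly dominates B
  A vs C: [6 vs 1, 6 vs 2, 2 vs 5] → A does not strictly dominate C (column Z: 2 ≤ 5)
  B vs A: [4 vs 6, 1 vs 6, 1 vs 2] → B does not strictly dominate A (column X: 4 ≤ 6)
  B vs C: [4 vs 1, 1 vs 2, 1 vs 5] → B does not strictly dominate C (column Y: 1 ≤ 2)
  C vs A: [1 vs 6, 2 vs 6, 5 vs 2] → C does not strictly dominate A (column X: 1 ≤ 6)
  C vs B: [1 vs 4, 2 vs 1, 5 vs 1] → C does not strictly dominate B (column X: 1 ≤ 4)
No single strategy strictly dominates all others → no strictly dominant strategy.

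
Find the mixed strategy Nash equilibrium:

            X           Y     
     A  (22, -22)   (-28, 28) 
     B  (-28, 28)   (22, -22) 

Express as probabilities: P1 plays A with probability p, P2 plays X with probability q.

p = 0.5, q = 0.5

Work:
Find probabilities that make opponent indifferent:
P2 chooses q to make P1 indifferent between A and B
P1 chooses p to make P2 indifferent between X and Y
Mixed NE: P1 plays (A: 0.5, B: 0.5), P2 plays (X: 0.5, Y: 0.5)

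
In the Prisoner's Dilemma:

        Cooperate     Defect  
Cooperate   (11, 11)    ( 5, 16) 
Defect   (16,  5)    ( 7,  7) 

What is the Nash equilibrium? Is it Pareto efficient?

(Defect, Defect) is NE; not Pareto efficient

Work:
Defect dominates Cooperate for both players:
If P2 cooperates: Defect (16) > Cooperate (11)
If P2 defects: Defect (7) > Cooperate (5)
NE: (Defect, Defect) with payoff (7, 7)
But (Cooperate, Cooperate) = (11, 11) Pareto dominates (7, 7)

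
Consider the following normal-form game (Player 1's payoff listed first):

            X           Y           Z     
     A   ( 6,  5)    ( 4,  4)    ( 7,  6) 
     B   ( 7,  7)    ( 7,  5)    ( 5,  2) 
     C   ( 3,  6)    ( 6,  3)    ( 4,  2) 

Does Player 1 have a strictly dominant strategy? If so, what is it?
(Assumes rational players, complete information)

No strictly dominant strategy exists for Player 1

Work:
A strategy strictly dominates another if it gives a strictly higher payoff against every opponent action. Compare each pair of P1's strategies column-by-column:
  A vs B: [6 vs 7, 4 vs 7, 7 vs 5] → A does not strictly dominate B (column X: 6 ≤ 7)
  A vs C: [6 vs 3, 4 vs 6, 7 vs 4] → A does not strictly dominate C (column Y: 4 ≤ 6)
  B vs A: [7 vs 6, 7 vs 4, 5 vs 7] → B does not strictly dominate A (column Z: 5 ≤ 7)
  B vs C: [7 vs 3, 7 vs 6, 5 vs 4] → B strictly dominates C
  C vs A: [3 vs 6, 6 vs 4, 4 vs 7] → C does not strictly dominate A (column X: 3 ≤ 6)
  C vs B: [3 vs 7, 6 vs 7, 4 vs 5] → C does not strictly dominate B (column X: 3 ≤ 7)
No single strategy strictly dominates all others → no strictly dominant strategy.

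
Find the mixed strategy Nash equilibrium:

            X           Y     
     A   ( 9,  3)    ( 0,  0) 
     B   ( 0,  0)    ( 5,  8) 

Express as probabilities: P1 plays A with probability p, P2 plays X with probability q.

p = 0.7273, q = 0.3571

Work:
Find probabilities that make opponent indifferent:
P2 chooses q to make P1 indifferent between A and B
P1 chooses p to make P2 indifferent between X and Y
Mixed NE: P1 plays (A: 0.7273, B: 0.2727), P2 plays (X: 0.3571, Y: 0.6429)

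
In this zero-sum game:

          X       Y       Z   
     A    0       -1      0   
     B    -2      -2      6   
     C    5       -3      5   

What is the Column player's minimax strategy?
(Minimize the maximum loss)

Column should play Y, value = -1

Work:
Column player minimizes Row's maximum payoff:
Column X: max payoff to Row = 5
Column Y: max payoff to Row = -1
Column Z: max payoff to Row = 6
Minimum is -1, achieved by column Y.
Minimax strategy: Y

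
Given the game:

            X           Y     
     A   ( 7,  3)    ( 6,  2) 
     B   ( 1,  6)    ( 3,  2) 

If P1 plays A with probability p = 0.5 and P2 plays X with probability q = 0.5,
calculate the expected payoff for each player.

E[P1] = 4.25, E[P2] = 3.25

Work:
E[P1] = p·q·π₁(A,X) + p·(1-q)·π₁(A,Y) + (1-p)·q·π₁(B,X) + (1-p)·(1-q)·π₁(B,Y)
= 0.5·0.5·7 + 0.5·0.5·6 + 0.5·0.5·1 + 0.5·0.5·3
= 4.25

E[P2] = 3.25 (similar calculation)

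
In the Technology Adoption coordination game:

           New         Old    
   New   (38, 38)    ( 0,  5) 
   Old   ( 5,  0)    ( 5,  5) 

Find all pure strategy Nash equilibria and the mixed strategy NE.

Pure NE: (New, New) and (Old, Old); Mixed NE: p = 0.1316, q = 0.1316

Work:
Check pure NE:
(New, New): (38, 38) - no unilateral deviation beneficial
(Old, Old): (5, 5) - no unilateral deviation beneficial
Mixed NE: P1 plays New with p = 0.1316, P2 plays New with q = 0.1316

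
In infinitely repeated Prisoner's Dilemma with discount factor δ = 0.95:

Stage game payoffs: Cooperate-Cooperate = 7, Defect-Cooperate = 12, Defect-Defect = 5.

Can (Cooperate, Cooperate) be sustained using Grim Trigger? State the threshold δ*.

δ* = 0.7143; since δ = 0.95 ≥ 0.7143, cooperation can be sustained

Work:
For Grim Trigger:
Cooperate forever: 7/(1-δ)
Defect then punished: 12 + 5·δ/(1-δ)
Need: 7/(1-δ) ≥ 12 + 5·δ/(1-δ)
Solving: δ ≥ (T-R)/(T-P) = (12-7)/(12-5) = 0.7143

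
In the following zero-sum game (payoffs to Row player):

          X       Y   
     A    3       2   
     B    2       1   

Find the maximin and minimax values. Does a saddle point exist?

Maximin = 2, Minimax = 2, Saddle: True

Work:
Row minimums: [2, 1] → maximin = 2
Column maximums: [3, 2] → minimax = 2
Saddle point exists! Game value = 2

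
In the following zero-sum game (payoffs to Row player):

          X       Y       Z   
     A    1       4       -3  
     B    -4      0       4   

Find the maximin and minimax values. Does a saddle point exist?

Maximin = -3, Minimax = 1, Saddle: False

Work:
Row minimums: [-3, -4] → maximin = -3
Column maximums: [1, 4, 4] → minimax = 1
No saddle point (maximin ≠ minimax). Mixed strategy needed.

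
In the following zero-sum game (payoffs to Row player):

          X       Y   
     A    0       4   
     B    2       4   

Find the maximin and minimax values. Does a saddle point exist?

Maximin = 2, Minimax = 2, Saddle: True

Work:
Row minimums: [0, 2] → maximin = 2
Column maximums: [2, 4] → minimax = 2
Saddle point exists! Game value = 2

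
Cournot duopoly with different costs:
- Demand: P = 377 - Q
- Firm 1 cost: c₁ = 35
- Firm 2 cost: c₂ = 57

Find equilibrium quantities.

q₁* = 121.33, q₂* = 99.33

Work:
Reaction: q₁ = (377 - 35 - q₂)/2
Reaction: q₂ = (377 - 57 - q₁)/2
Solve simultaneously:
q₁* = (377 - 2×35 + 57)/3 = 121.33
q₂* = (377 - 2×57 + 35)/3 = 99.33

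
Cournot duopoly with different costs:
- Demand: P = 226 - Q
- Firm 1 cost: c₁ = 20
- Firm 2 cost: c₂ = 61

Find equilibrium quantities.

q₁* = 82.33, q₂* = 41.33

Work:
Reaction: q₁ = (226 - 20 - q₂)/2
Reaction: q₂ = (226 - 61 - q₁)/2
Solve simultaneously:
q₁* = (226 - 2×20 + 61)/3 = 82.33
q₂* = (226 - 2×61 + 20)/3 = 41.33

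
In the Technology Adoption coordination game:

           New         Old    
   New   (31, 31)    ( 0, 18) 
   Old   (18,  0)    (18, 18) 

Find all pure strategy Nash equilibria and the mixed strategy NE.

Pure NE: (New, New) and (Old, Old); Mixed NE: p = 0.5806, q = 0.5806

Work:
Check pure NE:
(New, New): (31, 31) - no unilateral deviation beneficial
(Old, Old): (18, 18) - no unilateral deviation beneficial
Mixed NE: P1 plays New with p = 0.5806, P2 plays New with q = 0.5806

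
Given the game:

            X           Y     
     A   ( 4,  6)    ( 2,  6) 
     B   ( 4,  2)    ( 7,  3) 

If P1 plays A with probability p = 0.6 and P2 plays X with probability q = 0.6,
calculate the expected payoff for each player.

E[P1] = 4.0, E[P2] = 4.56

Work:
E[P1] = p·q·π₁(A,X) + p·(1-q)·π₁(A,Y) + (1-p)·q·π₁(B,X) + (1-p)·(1-q)·π₁(B,Y)
= 0.6·0.6·4 + 0.6·0.4·2 + 0.4·0.6·4 + 0.4·0.4·7
= 4.0

E[P2] = 4.56 (similar calculation)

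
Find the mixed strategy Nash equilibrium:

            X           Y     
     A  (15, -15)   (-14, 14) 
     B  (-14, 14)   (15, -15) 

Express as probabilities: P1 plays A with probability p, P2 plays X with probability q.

p = 0.5, q = 0.5

Work:
Find probabilities that make opponent indifferent:
P2 chooses q to make P1 indifferent between A and B
P1 chooses p to make P2 indifferent between X and Y
Mixed NE: P1 plays (A: 0.5, B: 0.5), P2 plays (X: 0.5, Y: 0.5)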